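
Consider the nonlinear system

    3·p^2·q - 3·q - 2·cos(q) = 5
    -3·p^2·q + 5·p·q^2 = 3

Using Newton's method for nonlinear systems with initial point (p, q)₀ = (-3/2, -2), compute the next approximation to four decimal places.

(-0.9366, -1.2098)

At (-3/2, -2): F = (-11.667706, -19.5000).
Jacobian J = [[6·p·q, 3·p^2 + 2·sin(q) - 3], [-6·p·q + 5·q^2, -3·p^2 + 10·p·q]].
At the point, J = [[18.0000, 1.931405], [2.0000, 23.2500]] (det J = 414.637190).
Solving J·Δ = −F gives Δ = (0.5634, 0.7902).
Then the next iterate is (p, q)₁ = (-0.9366, -1.2098).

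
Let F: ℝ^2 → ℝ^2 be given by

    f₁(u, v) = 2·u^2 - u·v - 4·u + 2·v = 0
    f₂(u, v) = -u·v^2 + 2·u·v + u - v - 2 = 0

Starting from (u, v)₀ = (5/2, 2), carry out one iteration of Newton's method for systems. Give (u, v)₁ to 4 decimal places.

(2.0851, 1.6809)

At (5/2, 2): F = (1.5000, -1.5000).
Jacobian J = [[4·u - v - 4, -u + 2], [-v^2 + 2·v + 1, -2·u·v + 2·u - 1]].
At the point, J = [[4.0000, -0.5000], [1.0000, -6.0000]] (det J = -23.5000).
Solving J·Δ = −F gives Δ = (-0.4149, -0.3191).
Then the next iterate is (u, v)₁ = (2.0851, 1.6809).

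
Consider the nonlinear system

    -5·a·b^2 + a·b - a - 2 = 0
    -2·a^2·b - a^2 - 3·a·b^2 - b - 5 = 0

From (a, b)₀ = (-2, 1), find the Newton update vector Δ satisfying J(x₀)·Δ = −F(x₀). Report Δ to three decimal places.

At (-2, 1): F = (8.000, -12.000).
Jacobian J = [[-5·b^2 + b - 1, -10·a·b + a], [-4·a·b - 2·a - 3·b^2, -2·a^2 - 6·a·b - 1]].
At the point, J = [[-5.000, 18.000], [9.000, 3.000]] (det J = -177.000).
Solving J·Δ = −F gives Δ = (1.356, -0.068).

(1.356, -0.068)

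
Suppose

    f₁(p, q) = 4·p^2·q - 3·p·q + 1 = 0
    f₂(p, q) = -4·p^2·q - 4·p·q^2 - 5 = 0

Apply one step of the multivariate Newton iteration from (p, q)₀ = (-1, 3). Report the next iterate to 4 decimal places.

(-0.4670, 2.3698)

At (-1, 3): F = (22.0000, 19.0000).
Jacobian J = [[8·p·q - 3·q, 4·p^2 - 3·p], [-8·p·q - 4·q^2, -4·p^2 - 8·p·q]].
At the point, J = [[-33.0000, 7.0000], [-12.0000, 20.0000]] (det J = -576.0000).
Solving J·Δ = −F gives Δ = (0.5330, -0.6302).
Then the next iterate is (p, q)₁ = (-0.4670, 2.3698).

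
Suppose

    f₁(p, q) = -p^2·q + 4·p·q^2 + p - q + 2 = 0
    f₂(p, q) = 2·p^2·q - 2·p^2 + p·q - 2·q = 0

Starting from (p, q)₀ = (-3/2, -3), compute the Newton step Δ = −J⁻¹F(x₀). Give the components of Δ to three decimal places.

(0.306, 1.074)

At (-3/2, -3): F = (-43.750, -7.500).
Jacobian J = [[-2·p·q + 4·q^2 + 1, -p^2 + 8·p·q - 1], [4·p·q - 4·p + q, 2·p^2 + p - 2]].
At the point, J = [[28.000, 32.750], [21.000, 1.000]] (det J = -659.750).
Solving J·Δ = −F gives Δ = (0.306, 1.074).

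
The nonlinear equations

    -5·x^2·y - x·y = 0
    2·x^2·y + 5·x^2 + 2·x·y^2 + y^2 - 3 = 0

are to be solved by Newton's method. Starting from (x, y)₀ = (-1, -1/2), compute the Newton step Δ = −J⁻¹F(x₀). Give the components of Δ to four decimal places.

At (-1, -1/2): F = (2.0000, 0.7500).
Jacobian J = [[-10·x·y - y, -5·x^2 - x], [4·x·y + 10·x + 2·y^2, 2·x^2 + 4·x·y + 2·y]].
At the point, J = [[-4.5000, -4.0000], [-7.5000, 3.0000]] (det J = -43.5000).
Solving J·Δ = −F gives Δ = (0.2069, 0.2672).

(0.2069, 0.2672)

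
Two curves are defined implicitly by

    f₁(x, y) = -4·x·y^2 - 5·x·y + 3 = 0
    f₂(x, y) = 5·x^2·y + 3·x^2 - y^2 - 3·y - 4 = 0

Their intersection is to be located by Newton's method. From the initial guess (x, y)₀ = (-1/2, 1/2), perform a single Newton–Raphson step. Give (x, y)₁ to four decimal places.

(-0.6927, -0.7055)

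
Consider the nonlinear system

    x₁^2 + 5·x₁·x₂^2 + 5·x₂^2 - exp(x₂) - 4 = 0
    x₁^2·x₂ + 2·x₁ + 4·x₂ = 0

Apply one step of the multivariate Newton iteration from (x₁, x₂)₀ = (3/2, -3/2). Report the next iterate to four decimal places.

At (3/2, -3/2): F = (26.151870, -6.3750).
Jacobian J = [[2·x₁ + 5·x₂^2, 10·x₁·x₂ + 10·x₂ - exp(x₂)], [2·x₁·x₂ + 2, x₁^2 + 4]].
At the point, J = [[14.2500, -37.723130], [-2.5000, 6.2500]] (det J = -5.245325).
Solving J·Δ = −F gives Δ = (-14.6866, -4.8546).
Then the next iterate is (x₁, x₂)₁ = (-13.1866, -6.3546).

(-13.1866, -6.3546)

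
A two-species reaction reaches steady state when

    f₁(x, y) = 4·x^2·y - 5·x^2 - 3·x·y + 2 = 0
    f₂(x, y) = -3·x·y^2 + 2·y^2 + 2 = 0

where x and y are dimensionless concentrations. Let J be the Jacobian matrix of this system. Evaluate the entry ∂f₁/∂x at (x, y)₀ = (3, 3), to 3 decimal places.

∂f₁/∂x = 8·x·y - 10·x - 3·y.
At (3, 3) this is 33.000.

33.000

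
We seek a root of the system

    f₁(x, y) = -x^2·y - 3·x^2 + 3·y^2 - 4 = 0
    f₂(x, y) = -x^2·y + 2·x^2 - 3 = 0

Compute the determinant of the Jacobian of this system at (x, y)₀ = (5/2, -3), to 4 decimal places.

606.2500

J = [[-2·x·y - 6·x, -x^2 + 6·y], [-2·x·y + 4·x, -x^2]].
At the point, J = [[0.0000, -24.2500], [25.0000, -6.2500]].
det J = 606.2500.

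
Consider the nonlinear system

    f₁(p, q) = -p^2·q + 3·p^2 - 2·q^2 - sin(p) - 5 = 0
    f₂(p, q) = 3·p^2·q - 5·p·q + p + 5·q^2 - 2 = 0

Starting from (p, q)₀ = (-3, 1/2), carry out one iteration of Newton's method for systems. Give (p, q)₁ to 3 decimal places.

(-1.714, 0.420)

At (-3, 1/2): F = (17.14112, 17.250).
Jacobian J = [[-2·p·q + 6·p - cos(p), -p^2 - 4·q], [6·p·q - 5·q + 1, 3·p^2 - 5·p + 10·q]].
At the point, J = [[-14.01001, -11.000], [-10.500, 47.000]] (det J = -773.97035).
Solving J·Δ = −F gives Δ = (1.286, -0.080).
Then the next iterate is (p, q)₁ = (-1.714, 0.420).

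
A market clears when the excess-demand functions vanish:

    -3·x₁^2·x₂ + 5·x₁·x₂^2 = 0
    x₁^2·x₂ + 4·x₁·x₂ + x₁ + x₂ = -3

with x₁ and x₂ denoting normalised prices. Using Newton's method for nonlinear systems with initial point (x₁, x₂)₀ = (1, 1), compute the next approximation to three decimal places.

At (1, 1): F = (2.000, 10.000).
Jacobian J = [[-6·x₁·x₂ + 5·x₂^2, -3·x₁^2 + 10·x₁·x₂], [2·x₁·x₂ + 4·x₂ + 1, x₁^2 + 4·x₁ + 1]].
At the point, J = [[-1.000, 7.000], [7.000, 6.000]] (det J = -55.000).
Solving J·Δ = −F gives Δ = (-1.055, -0.436).
Then the next iterate is (x₁, x₂)₁ = (-0.055, 0.564).

(-0.055, 0.564)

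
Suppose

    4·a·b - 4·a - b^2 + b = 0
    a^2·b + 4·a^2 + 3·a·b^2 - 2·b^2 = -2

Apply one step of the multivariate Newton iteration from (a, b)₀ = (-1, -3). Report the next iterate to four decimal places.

At (-1, -3): F = (4.0000, -42.0000).
Jacobian J = [[4·b - 4, 4·a - 2·b + 1], [2·a·b + 8·a + 3·b^2, a^2 + 6·a·b - 4·b]].
At the point, J = [[-16.0000, 3.0000], [25.0000, 31.0000]] (det J = -571.0000).
Solving J·Δ = −F gives Δ = (0.4378, 1.0018).
Then the next iterate is (a, b)₁ = (-0.5622, -1.9982).

(-0.5622, -1.9982)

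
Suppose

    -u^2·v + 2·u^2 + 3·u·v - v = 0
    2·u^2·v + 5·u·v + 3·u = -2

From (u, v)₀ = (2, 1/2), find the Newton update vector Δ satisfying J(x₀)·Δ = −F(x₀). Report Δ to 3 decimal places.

(-1.084, -0.373)

At (2, 1/2): F = (8.500, 17.000).
Jacobian J = [[-2·u·v + 4·u + 3·v, -u^2 + 3·u - 1], [4·u·v + 5·v + 3, 2·u^2 + 5·u]].
At the point, J = [[7.500, 1.000], [9.500, 18.000]] (det J = 125.500).
Solving J·Δ = −F gives Δ = (-1.084, -0.373).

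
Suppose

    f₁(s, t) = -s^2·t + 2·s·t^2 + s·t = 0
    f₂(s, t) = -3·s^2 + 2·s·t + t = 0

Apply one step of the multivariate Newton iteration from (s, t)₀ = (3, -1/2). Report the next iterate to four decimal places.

(1.3841, -0.5290)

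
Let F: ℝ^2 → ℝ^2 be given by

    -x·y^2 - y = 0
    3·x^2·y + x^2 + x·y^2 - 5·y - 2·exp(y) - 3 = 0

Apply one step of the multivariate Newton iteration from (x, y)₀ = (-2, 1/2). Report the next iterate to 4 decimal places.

At (-2, 1/2): F = (0.0000, 0.702557).
Jacobian J = [[-y^2, -2·x·y - 1], [6·x·y + 2·x + y^2, 3·x^2 + 2·x·y - 2·exp(y) - 5]].
At the point, J = [[-0.2500, 1.0000], [-9.7500, 1.702557]] (det J = 9.324361).
Solving J·Δ = −F gives Δ = (0.0753, 0.0188).
Then the next iterate is (x, y)₁ = (-1.9247, 0.5188).

(-1.9247, 0.5188)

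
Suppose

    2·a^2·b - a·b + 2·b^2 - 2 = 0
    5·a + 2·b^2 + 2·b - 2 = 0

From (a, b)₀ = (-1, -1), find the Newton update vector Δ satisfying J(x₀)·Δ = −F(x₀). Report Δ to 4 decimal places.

(-0.2000, -4.0000)

At (-1, -1): F = (-3.0000, -7.0000).
Jacobian J = [[4·a·b - b, 2·a^2 - a + 4·b], [5, 4·b + 2]].
At the point, J = [[5.0000, -1.0000], [5.0000, -2.0000]] (det J = -5.0000).
Solving J·Δ = −F gives Δ = (-0.2000, -4.0000).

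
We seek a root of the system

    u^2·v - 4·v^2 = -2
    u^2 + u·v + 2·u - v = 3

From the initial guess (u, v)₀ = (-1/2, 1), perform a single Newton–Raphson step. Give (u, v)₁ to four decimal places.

(1.7390, 0.4853)

At (-1/2, 1): F = (-1.7500, -5.2500).
Jacobian J = [[2·u·v, u^2 - 8·v], [2·u + v + 2, u - 1]].
At the point, J = [[-1.0000, -7.7500], [2.0000, -1.5000]] (det J = 17.0000).
Solving J·Δ = −F gives Δ = (2.2390, -0.5147).
Then the next iterate is (u, v)₁ = (1.7390, 0.4853).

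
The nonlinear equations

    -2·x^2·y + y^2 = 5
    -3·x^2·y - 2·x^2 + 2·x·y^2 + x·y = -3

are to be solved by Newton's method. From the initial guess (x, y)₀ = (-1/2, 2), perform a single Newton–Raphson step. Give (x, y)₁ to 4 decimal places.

At (-1/2, 2): F = (-2.0000, -4.0000).
Jacobian J = [[-4·x·y, -2·x^2 + 2·y], [-6·x·y - 4·x + 2·y^2 + y, -3·x^2 + 4·x·y + x]].
At the point, J = [[4.0000, 3.5000], [18.0000, -5.2500]] (det J = -84.0000).
Solving J·Δ = −F gives Δ = (0.2917, 0.2381).
Then the next iterate is (x, y)₁ = (-0.2083, 2.2381).

(-0.2083, 2.2381)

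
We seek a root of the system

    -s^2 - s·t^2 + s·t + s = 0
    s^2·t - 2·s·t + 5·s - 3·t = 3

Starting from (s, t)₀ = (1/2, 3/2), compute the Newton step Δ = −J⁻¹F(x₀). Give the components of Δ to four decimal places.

At (1/2, 3/2): F = (-0.1250, -6.1250).
Jacobian J = [[-2·s - t^2 + t + 1, -2·s·t + s], [2·s·t - 2·t + 5, s^2 - 2·s - 3]].
At the point, J = [[-0.7500, -1.0000], [3.5000, -3.7500]] (det J = 6.3125).
Solving J·Δ = −F gives Δ = (0.8960, -0.7970).

(0.8960, -0.7970)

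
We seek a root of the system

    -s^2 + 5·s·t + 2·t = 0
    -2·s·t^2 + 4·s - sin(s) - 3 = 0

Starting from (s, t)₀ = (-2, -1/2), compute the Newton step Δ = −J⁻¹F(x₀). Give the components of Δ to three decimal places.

At (-2, -1/2): F = (0.000, -9.09070).
Jacobian J = [[-2·s + 5·t, 5·s + 2], [-2·t^2 - cos(s) + 4, -4·s·t]].
At the point, J = [[1.500, -8.000], [3.91615, -4.000]] (det J = 25.32917).
Solving J·Δ = −F gives Δ = (2.871, 0.538).

(2.871, 0.538)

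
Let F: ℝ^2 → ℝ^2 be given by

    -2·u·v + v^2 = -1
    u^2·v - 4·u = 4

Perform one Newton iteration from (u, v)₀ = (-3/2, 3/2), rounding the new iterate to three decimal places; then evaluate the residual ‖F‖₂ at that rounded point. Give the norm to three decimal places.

2.332

At (-3/2, 3/2): F = (7.750, 5.375).
Jacobian J = [[-2·v, -2·u + 2·v], [2·u·v - 4, u^2]].
At the point, J = [[-3.000, 6.000], [-8.500, 2.250]] (det J = 44.250).
Solving J·Δ = −F gives Δ = (0.335, -1.124).
Then the next iterate is (u, v)₁ = (-1.165, 0.376).
Re-evaluating at (-1.165, 0.376): F = (2.01746, 1.17032), so ‖F‖₂ = 2.332.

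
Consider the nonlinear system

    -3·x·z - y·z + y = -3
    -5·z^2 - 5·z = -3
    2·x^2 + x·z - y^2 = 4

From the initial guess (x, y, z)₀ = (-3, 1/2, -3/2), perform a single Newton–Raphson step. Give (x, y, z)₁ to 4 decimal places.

(-1.7538, 1.7019, -1.4250)

At (-3, 1/2, -3/2): F = (-9.2500, -0.7500, 18.2500).
Jacobian J = [[-3·z, -z + 1, -3·x - y], [0, 0, -10·z - 5], [4·x + z, -2·y, x]].
At the point, J = [[4.5000, 2.5000, 8.5000], [0.0000, 0.0000, 10.0000], [-13.5000, -1.0000, -3.0000]] (det J = -292.5000).
Solving J·Δ = −F gives Δ = (1.2462, 1.2019, 0.0750).
Then the next iterate is (x, y, z)₁ = (-1.7538, 1.7019, -1.4250).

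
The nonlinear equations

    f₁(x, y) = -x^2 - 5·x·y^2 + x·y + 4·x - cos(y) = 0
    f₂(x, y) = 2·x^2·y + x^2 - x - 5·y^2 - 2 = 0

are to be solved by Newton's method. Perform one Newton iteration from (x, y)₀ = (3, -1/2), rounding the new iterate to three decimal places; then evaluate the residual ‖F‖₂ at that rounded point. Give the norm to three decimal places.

At (3, -1/2): F = (-3.12758, -6.250).
Jacobian J = [[-2·x - 5·y^2 + y + 4, -10·x·y + x + sin(y)], [4·x·y + 2·x - 1, 2·x^2 - 10·y]].
At the point, J = [[-3.750, 17.52057], [-1.000, 23.000]] (det J = -68.72943).
Solving J·Δ = −F gives Δ = (0.547, 0.296).
Then the next iterate is (x, y)₁ = (3.547, -0.204).
Re-evaluating at (3.547, -0.204): F = (-0.83412, 1.69300), so ‖F‖₂ = 1.887.

1.887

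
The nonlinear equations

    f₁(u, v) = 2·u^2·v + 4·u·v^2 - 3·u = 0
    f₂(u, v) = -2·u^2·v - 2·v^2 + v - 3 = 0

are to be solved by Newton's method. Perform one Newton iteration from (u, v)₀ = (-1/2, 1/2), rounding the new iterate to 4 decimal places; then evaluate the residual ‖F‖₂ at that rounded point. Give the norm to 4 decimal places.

At (-1/2, 1/2): F = (1.2500, -3.2500).
Jacobian J = [[4·u·v + 4·v^2 - 3, 2·u^2 + 8·u·v], [-4·u·v, -2·u^2 - 4·v + 1]].
At the point, J = [[-3.0000, -1.5000], [1.0000, -1.5000]] (det J = 6.0000).
Solving J·Δ = −F gives Δ = (1.1250, -1.4167).
Then the next iterate is (u, v)₁ = (0.6250, -0.9167).
Re-evaluating at (0.6250, -0.9167): F = (-0.490325, -4.881206), so ‖F‖₂ = 4.9058.

4.9058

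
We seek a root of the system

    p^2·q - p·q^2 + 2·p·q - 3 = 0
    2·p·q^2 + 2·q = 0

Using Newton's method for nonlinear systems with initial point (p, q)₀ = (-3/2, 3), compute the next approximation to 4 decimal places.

At (-3/2, 3): F = (8.2500, -21.0000).
Jacobian J = [[2·p·q - q^2 + 2·q, p^2 - 2·p·q + 2·p], [2·q^2, 4·p·q + 2]].
At the point, J = [[-12.0000, 8.2500], [18.0000, -16.0000]] (det J = 43.5000).
Solving J·Δ = −F gives Δ = (-0.9483, -2.3793).
Then the next iterate is (p, q)₁ = (-2.4483, 0.6207).

(-2.4483, 0.6207)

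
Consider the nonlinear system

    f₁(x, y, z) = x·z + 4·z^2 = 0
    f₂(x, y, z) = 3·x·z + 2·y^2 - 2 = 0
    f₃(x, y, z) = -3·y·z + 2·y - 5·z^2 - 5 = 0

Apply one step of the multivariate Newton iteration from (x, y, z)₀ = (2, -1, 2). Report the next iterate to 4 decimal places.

(-0.1613, -2.5484, 1.1290)

At (2, -1, 2): F = (20.0000, 12.0000, -21.0000).
Jacobian J = [[z, 0, x + 8·z], [3·z, 4·y, 3·x], [0, -3·z + 2, -3·y - 10·z]].
At the point, J = [[2.0000, 0.0000, 18.0000], [6.0000, -4.0000, 6.0000], [0.0000, -4.0000, -17.0000]] (det J = -248.0000).
Solving J·Δ = −F gives Δ = (-2.1613, -1.5484, -0.8710).
Then the next iterate is (x, y, z)₁ = (-0.1613, -2.5484, 1.1290).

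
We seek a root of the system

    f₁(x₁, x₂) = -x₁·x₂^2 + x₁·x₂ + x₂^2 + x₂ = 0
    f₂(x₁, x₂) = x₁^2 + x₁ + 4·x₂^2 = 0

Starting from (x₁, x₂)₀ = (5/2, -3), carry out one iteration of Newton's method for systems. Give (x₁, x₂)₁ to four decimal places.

At (5/2, -3): F = (-24.0000, 44.7500).
Jacobian J = [[-x₂^2 + x₂, -2·x₁·x₂ + x₁ + 2·x₂ + 1], [2·x₁ + 1, 8·x₂]].
At the point, J = [[-12.0000, 12.5000], [6.0000, -24.0000]] (det J = 213.0000).
Solving J·Δ = −F gives Δ = (-0.0781, 1.8451).
Then the next iterate is (x₁, x₂)₁ = (2.4219, -1.1549).

(2.4219, -1.1549)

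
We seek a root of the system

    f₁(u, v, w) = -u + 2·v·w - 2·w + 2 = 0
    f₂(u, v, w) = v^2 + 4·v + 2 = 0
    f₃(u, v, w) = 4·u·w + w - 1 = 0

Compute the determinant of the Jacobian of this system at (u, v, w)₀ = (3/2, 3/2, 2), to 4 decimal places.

-105.0000

J = [[-1, 2·w, 2·v - 2], [0, 2·v + 4, 0], [4·w, 0, 4·u + 1]].
At the point, J = [[-1.0000, 4.0000, 1.0000], [0.0000, 7.0000, 0.0000], [8.0000, 0.0000, 7.0000]].
det J = -105.0000.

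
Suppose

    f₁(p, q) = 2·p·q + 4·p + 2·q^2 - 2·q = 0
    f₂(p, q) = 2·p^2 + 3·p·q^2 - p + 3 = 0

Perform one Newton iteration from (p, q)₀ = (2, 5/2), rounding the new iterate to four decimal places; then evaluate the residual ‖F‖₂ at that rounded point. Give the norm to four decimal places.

387.6594

At (2, 5/2): F = (25.5000, 46.5000).
Jacobian J = [[2·q + 4, 2·p + 4·q - 2], [4·p + 3·q^2 - 1, 6·p·q]].
At the point, J = [[9.0000, 12.0000], [25.7500, 30.0000]] (det J = -39.0000).
Solving J·Δ = −F gives Δ = (5.3077, -6.1058).
Then the next iterate is (p, q)₁ = (7.3077, -3.6058).
Re-evaluating at (7.3077, -3.6058): F = (9.745778, 387.536881), so ‖F‖₂ = 387.6594.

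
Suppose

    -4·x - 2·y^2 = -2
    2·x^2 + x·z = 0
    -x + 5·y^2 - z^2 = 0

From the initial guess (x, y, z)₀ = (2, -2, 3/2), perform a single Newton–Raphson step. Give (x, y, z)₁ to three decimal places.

At (2, -2, 3/2): F = (-14.000, 11.000, 15.750).
Jacobian J = [[-4, -4·y, 0], [4·x + z, 0, x], [-1, 10·y, -2·z]].
At the point, J = [[-4.000, 8.000, 0.000], [9.500, 0.000, 2.000], [-1.000, -20.000, -3.000]] (det J = 52.000).
Solving J·Δ = −F gives Δ = (0.846, 2.173, -9.519).
Then the next iterate is (x, y, z)₁ = (2.846, 0.173, -8.019).

(2.846, 0.173, -8.019)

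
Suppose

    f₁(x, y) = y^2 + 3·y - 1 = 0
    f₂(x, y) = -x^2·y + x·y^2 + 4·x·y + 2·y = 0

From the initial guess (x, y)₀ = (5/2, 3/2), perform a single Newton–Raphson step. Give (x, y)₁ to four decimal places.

(0.4306, 0.5417)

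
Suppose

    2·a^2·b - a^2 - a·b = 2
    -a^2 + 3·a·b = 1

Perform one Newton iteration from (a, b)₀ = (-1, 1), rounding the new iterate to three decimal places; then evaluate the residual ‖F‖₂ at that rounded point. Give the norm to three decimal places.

13.975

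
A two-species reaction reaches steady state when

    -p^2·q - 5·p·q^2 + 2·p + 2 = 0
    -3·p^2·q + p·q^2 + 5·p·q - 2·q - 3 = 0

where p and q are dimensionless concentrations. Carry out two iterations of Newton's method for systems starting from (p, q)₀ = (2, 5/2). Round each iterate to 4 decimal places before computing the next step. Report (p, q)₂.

(0.9042, 1.2964)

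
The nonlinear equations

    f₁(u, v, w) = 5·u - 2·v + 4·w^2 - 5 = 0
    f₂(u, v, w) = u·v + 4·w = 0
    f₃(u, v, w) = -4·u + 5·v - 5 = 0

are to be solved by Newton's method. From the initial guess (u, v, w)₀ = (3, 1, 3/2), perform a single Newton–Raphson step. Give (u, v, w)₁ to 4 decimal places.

At (3, 1, 3/2): F = (17.0000, 9.0000, -12.0000).
Jacobian J = [[5, -2, 8·w], [v, u, 4], [-4, 5, 0]].
At the point, J = [[5.0000, -2.0000, 12.0000], [1.0000, 3.0000, 4.0000], [-4.0000, 5.0000, 0.0000]] (det J = 136.0000).
Solving J·Δ = −F gives Δ = (-5.3529, -1.8824, 0.5000).
Then the next iterate is (u, v, w)₁ = (-2.3529, -0.8824, 2.0000).

(-2.3529, -0.8824, 2.0000)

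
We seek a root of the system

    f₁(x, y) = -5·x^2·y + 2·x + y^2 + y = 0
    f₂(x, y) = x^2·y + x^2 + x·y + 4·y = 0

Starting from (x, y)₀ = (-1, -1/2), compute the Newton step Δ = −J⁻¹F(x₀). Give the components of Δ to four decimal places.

(-0.2051, 0.1731)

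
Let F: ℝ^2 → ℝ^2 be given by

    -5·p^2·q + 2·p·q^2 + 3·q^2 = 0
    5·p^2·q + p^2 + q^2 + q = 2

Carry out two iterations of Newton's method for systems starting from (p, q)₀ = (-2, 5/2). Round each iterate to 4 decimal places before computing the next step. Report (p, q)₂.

(-1.5704, -0.1473)

At (-2, 5/2): F = (-56.2500, 60.7500).
Jacobian J = [[-10·p·q + 2·q^2, -5·p^2 + 4·p·q + 6·q], [10·p·q + 2·p, 5·p^2 + 2·q + 1]].
At the point, J = [[62.5000, -25.0000], [-54.0000, 26.0000]] (det J = 275.0000).
Solving J·Δ = −F gives Δ = (-0.2045, -2.7614).
Then the next iterate is (p, q)₁ = (-2.2045, -0.2614).
Round to (-2.2045, -0.2614) and repeat: F = (6.255508, -3.685035), J = [[-5.625903, -23.562476], [1.353563, 24.776301]].
Δ = (0.6341, 0.1141), so (p, q)₂ = (-1.5704, -0.1473).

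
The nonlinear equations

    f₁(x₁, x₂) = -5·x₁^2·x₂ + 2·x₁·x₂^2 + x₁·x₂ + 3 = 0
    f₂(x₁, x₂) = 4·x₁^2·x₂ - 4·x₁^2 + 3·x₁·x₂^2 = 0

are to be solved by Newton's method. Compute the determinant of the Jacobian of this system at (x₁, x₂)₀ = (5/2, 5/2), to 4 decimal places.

-2785.9375

J = [[-10·x₁·x₂ + 2·x₂^2 + x₂, -5·x₁^2 + 4·x₁·x₂ + x₁], [8·x₁·x₂ - 8·x₁ + 3·x₂^2, 4·x₁^2 + 6·x₁·x₂]].
At the point, J = [[-47.5000, -3.7500], [48.7500, 62.5000]].
det J = -2785.9375.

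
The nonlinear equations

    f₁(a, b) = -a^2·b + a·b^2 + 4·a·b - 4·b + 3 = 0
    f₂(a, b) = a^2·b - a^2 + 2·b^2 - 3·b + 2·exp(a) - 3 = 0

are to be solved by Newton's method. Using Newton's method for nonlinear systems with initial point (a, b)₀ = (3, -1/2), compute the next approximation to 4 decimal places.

(2.0771, 0.2741)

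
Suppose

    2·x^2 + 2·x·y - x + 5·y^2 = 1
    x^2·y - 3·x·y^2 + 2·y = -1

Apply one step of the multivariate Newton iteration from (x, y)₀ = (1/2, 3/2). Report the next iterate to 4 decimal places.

(1.0658, 0.6242)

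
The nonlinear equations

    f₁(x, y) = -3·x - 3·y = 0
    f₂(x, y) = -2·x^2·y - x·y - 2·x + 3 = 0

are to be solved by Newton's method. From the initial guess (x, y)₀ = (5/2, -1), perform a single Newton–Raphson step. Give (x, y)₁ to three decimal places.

(1.021, -1.021)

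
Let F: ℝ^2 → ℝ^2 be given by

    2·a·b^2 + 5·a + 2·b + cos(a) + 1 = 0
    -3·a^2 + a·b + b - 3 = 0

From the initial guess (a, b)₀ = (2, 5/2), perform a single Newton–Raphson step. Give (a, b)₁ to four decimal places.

(0.8919, 1.4909)

At (2, 5/2): F = (40.583853, -7.5000).
Jacobian J = [[2·b^2 - sin(a) + 5, 4·a·b + 2], [-6·a + b, a + 1]].
At the point, J = [[16.590703, 22.0000], [-9.5000, 3.0000]] (det J = 258.772108).
Solving J·Δ = −F gives Δ = (-1.1081, -1.0091).
Then the next iterate is (a, b)₁ = (0.8919, 1.4909).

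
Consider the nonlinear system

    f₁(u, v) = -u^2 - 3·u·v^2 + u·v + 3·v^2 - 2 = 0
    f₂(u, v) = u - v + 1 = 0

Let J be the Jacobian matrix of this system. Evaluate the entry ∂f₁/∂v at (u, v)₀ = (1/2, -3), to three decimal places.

-8.500

∂f₁/∂v = -6·u·v + u + 6·v.
At (1/2, -3) this is -8.500.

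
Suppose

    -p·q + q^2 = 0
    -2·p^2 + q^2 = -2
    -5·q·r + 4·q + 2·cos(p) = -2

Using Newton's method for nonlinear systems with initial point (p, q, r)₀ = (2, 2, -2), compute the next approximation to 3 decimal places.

(1.500, 1.500, 0.308)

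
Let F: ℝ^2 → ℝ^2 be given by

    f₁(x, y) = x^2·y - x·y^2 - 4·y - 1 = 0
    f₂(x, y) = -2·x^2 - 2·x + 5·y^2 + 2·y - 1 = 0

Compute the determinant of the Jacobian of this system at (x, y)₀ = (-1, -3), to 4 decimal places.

102.0000

J = [[2·x·y - y^2, x^2 - 2·x·y - 4], [-4·x - 2, 10·y + 2]].
At the point, J = [[-3.0000, -9.0000], [2.0000, -28.0000]].
det J = 102.0000.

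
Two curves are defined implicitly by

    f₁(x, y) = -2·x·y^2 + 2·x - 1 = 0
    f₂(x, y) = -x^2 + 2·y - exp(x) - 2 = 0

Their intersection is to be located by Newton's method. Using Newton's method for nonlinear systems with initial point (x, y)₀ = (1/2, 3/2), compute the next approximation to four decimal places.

(-0.0559, 1.2132)

At (1/2, 3/2): F = (-2.2500, -0.898721).
Jacobian J = [[-2·y^2 + 2, -4·x·y], [-2·x - exp(x), 2]].
At the point, J = [[-2.5000, -3.0000], [-2.648721, 2.0000]] (det J = -12.946164).
Solving J·Δ = −F gives Δ = (-0.5559, -0.2868).
Then the next iterate is (x, y)₁ = (-0.0559, 1.2132).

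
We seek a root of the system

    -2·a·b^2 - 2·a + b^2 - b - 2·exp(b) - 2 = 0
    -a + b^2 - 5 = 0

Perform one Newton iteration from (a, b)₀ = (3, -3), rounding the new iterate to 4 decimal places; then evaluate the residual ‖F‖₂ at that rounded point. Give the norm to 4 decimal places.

10.6227

At (3, -3): F = (-50.099574, 1.0000).
Jacobian J = [[-2·b^2 - 2, -4·a·b + 2·b - 2·exp(b) - 1], [-1, 2·b]].
At the point, J = [[-20.0000, 28.900426], [-1.0000, -6.0000]] (det J = 148.900426).
Solving J·Δ = −F gives Δ = (-1.8247, 0.4708).
Then the next iterate is (a, b)₁ = (1.1753, -2.5292).
Re-evaluating at (1.1753, -2.5292): F = (-10.620435, 0.221553), so ‖F‖₂ = 10.6227.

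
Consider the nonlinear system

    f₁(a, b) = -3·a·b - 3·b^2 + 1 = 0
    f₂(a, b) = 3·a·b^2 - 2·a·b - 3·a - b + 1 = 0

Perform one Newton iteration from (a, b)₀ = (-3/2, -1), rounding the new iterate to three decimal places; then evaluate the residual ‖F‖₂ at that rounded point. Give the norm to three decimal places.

At (-3/2, -1): F = (-6.500, -1.000).
Jacobian J = [[-3·b, -3·a - 6·b], [3·b^2 - 2·b - 3, 6·a·b - 2·a - 1]].
At the point, J = [[3.000, 10.500], [2.000, 11.000]] (det J = 12.000).
Solving J·Δ = −F gives Δ = (5.083, -0.833).
Then the next iterate is (a, b)₁ = (3.583, -1.833).
Re-evaluating at (3.583, -1.833): F = (10.62325, 41.33472), so ‖F‖₂ = 42.678.

42.678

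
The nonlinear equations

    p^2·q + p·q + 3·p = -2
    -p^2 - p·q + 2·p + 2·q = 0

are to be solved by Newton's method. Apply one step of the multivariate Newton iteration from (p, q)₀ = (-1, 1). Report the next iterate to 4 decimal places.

(-0.5000, 0.5000)

At (-1, 1): F = (-1.0000, 0.0000).
Jacobian J = [[2·p·q + q + 3, p^2 + p], [-2·p - q + 2, -p + 2]].
At the point, J = [[2.0000, 0.0000], [3.0000, 3.0000]] (det J = 6.0000).
Solving J·Δ = −F gives Δ = (0.5000, -0.5000).
Then the next iterate is (p, q)₁ = (-0.5000, 0.5000).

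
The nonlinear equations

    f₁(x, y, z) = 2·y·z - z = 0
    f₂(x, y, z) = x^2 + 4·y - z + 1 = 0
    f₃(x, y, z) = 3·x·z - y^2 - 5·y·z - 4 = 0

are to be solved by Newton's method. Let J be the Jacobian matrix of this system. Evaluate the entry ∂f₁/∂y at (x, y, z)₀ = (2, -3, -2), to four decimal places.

-4.0000

∂f₁/∂y = 2·z.
At (2, -3, -2) this is -4.0000.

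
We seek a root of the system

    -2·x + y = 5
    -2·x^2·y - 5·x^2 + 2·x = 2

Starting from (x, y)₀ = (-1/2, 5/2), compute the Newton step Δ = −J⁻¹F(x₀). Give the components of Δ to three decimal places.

(0.568, 2.636)

At (-1/2, 5/2): F = (-1.500, -5.500).
Jacobian J = [[-2, 1], [-4·x·y - 10·x + 2, -2·x^2]].
At the point, J = [[-2.000, 1.000], [12.000, -0.500]] (det J = -11.000).
Solving J·Δ = −F gives Δ = (0.568, 2.636).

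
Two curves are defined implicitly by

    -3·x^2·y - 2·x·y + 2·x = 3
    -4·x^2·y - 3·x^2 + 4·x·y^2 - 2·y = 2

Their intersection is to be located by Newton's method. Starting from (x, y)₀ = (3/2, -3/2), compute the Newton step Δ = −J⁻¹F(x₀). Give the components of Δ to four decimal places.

(-0.6009, 0.3598)

At (3/2, -3/2): F = (14.6250, 21.2500).
Jacobian J = [[-6·x·y - 2·y + 2, -3·x^2 - 2·x], [-8·x·y - 6·x + 4·y^2, -4·x^2 + 8·x·y - 2]].
At the point, J = [[18.5000, -9.7500], [18.0000, -29.0000]] (det J = -361.0000).
Solving J·Δ = −F gives Δ = (-0.6009, 0.3598).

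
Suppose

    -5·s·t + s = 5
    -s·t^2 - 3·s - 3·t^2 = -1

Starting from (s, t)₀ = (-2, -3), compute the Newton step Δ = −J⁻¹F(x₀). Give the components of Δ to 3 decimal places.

At (-2, -3): F = (-37.000, -2.000).
Jacobian J = [[-5·t + 1, -5·s], [-t^2 - 3, -2·s·t - 6·t]].
At the point, J = [[16.000, 10.000], [-12.000, 6.000]] (det J = 216.000).
Solving J·Δ = −F gives Δ = (0.935, 2.204).

(0.935, 2.204)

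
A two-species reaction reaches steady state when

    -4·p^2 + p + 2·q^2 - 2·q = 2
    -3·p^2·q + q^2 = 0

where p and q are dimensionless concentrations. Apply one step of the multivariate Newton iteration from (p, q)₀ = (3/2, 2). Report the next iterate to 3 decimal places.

At (3/2, 2): F = (-5.500, -9.500).
Jacobian J = [[-8·p + 1, 4·q - 2], [-6·p·q, -3·p^2 + 2·q]].
At the point, J = [[-11.000, 6.000], [-18.000, -2.750]] (det J = 138.250).
Solving J·Δ = −F gives Δ = (-0.522, -0.040).
Then the next iterate is (p, q)₁ = (0.978, 1.960).

(0.978, 1.960)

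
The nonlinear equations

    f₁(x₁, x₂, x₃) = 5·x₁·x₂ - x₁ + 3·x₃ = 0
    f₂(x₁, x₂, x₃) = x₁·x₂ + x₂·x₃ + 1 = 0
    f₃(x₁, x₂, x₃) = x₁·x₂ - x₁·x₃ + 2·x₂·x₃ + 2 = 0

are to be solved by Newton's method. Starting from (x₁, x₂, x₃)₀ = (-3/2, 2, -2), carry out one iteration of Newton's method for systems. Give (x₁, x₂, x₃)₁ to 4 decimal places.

At (-3/2, 2, -2): F = (-19.5000, -6.0000, -12.0000).
Jacobian J = [[5·x₂ - 1, 5·x₁, 3], [x₂, x₁ + x₃, x₂], [x₂ - x₃, x₁ + 2·x₃, -x₁ + 2·x₂]].
At the point, J = [[9.0000, -7.5000, 3.0000], [2.0000, -3.5000, 2.0000], [4.0000, -5.5000, 5.5000]] (det J = -42.7500).
Solving J·Δ = −F gives Δ = (1.5526, -0.5263, 0.5263).
Then the next iterate is (x₁, x₂, x₃)₁ = (0.0526, 1.4737, -1.4737).

(0.0526, 1.4737, -1.4737)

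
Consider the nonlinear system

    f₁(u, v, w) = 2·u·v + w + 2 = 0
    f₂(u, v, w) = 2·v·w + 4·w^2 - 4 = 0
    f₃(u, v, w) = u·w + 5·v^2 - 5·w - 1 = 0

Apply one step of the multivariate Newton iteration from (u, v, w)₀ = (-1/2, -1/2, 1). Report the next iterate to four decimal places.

(3.7955, -1.0076, 1.2879)

At (-1/2, -1/2, 1): F = (3.5000, -1.0000, -5.2500).
Jacobian J = [[2·v, 2·u, 1], [0, 2·w, 2·v + 8·w], [w, 10·v, u - 5]].
At the point, J = [[-1.0000, -1.0000, 1.0000], [0.0000, 2.0000, 7.0000], [1.0000, -5.0000, -5.5000]] (det J = -33.0000).
Solving J·Δ = −F gives Δ = (4.2955, -0.5076, 0.2879).
Then the next iterate is (u, v, w)₁ = (3.7955, -1.0076, 1.2879).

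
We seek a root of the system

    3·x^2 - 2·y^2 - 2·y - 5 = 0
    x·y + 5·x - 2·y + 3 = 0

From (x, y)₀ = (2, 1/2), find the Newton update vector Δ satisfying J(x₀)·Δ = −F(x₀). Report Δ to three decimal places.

(-2.364, -5.716)

At (2, 1/2): F = (5.500, 13.000).
Jacobian J = [[6·x, -4·y - 2], [y + 5, x - 2]].
At the point, J = [[12.000, -4.000], [5.500, 0.000]] (det J = 22.000).
Solving J·Δ = −F gives Δ = (-2.364, -5.716).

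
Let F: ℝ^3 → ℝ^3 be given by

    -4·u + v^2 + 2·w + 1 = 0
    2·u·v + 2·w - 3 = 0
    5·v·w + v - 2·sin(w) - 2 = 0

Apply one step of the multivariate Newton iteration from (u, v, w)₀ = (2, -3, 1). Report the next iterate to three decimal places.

At (2, -3, 1): F = (4.000, -13.000, -21.68294).
Jacobian J = [[-4, 2·v, 2], [2·v, 2·u, 2], [0, 5·w + 1, 5·v - 2·cos(w)]].
At the point, J = [[-4.000, -6.000, 2.000], [-6.000, 4.000, 2.000], [0.000, 6.000, -16.08060]] (det J = 812.19144).
Solving J·Δ = −F gives Δ = (-1.510, 1.398, -0.827).
Then the next iterate is (u, v, w)₁ = (0.490, -1.602, 0.173).

(0.490, -1.602, 0.173)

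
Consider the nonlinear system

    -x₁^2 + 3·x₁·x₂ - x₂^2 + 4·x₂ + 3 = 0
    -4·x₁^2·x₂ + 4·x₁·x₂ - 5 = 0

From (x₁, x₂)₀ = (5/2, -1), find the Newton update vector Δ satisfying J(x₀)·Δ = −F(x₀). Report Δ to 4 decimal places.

At (5/2, -1): F = (-15.7500, 10.0000).
Jacobian J = [[-2·x₁ + 3·x₂, 3·x₁ - 2·x₂ + 4], [-8·x₁·x₂ + 4·x₂, -4·x₁^2 + 4·x₁]].
At the point, J = [[-8.0000, 13.5000], [16.0000, -15.0000]] (det J = -96.0000).
Solving J·Δ = −F gives Δ = (1.0547, 1.7917).

(1.0547, 1.7917)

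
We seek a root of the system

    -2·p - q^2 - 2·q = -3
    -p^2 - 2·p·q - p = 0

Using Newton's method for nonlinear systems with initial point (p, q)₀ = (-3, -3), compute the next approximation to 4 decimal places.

At (-3, -3): F = (6.0000, -24.0000).
Jacobian J = [[-2, -2·q - 2], [-2·p - 2·q - 1, -2·p]].
At the point, J = [[-2.0000, 4.0000], [11.0000, 6.0000]] (det J = -56.0000).
Solving J·Δ = −F gives Δ = (2.3571, -0.3214).
Then the next iterate is (p, q)₁ = (-0.6429, -3.3214).

(-0.6429, -3.3214)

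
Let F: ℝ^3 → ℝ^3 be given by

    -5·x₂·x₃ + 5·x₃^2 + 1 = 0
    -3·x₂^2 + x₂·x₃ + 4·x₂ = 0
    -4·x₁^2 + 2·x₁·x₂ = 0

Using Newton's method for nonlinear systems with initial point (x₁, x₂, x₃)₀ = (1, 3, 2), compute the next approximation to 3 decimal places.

At (1, 3, 2): F = (-9.000, -9.000, 2.000).
Jacobian J = [[0, -5·x₃, -5·x₂ + 10·x₃], [0, -6·x₂ + x₃ + 4, x₂], [-8·x₁ + 2·x₂, 2·x₁, 0]].
At the point, J = [[0.000, -10.000, 5.000], [0.000, -12.000, 3.000], [-2.000, 2.000, 0.000]] (det J = -60.000).
Solving J·Δ = −F gives Δ = (0.400, -0.600, 0.600).
Then the next iterate is (x₁, x₂, x₃)₁ = (1.400, 2.400, 2.600).

(1.400, 2.400, 2.600)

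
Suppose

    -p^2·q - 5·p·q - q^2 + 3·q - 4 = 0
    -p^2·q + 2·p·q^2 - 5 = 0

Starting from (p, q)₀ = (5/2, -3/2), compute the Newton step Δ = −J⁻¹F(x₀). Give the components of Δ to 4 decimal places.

(-1.0256, 0.1561)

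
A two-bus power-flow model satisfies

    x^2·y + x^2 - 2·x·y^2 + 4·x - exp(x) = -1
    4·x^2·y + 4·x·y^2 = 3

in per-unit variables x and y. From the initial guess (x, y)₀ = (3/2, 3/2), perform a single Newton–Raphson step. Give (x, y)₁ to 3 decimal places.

At (3/2, 3/2): F = (1.39331, 24.000).
Jacobian J = [[2·x·y + 2·x - 2·y^2 - exp(x) + 4, x^2 - 4·x·y], [8·x·y + 4·y^2, 4·x^2 + 8·x·y]].
At the point, J = [[2.51831, -6.750], [27.000, 27.000]] (det J = 250.24440).
Solving J·Δ = −F gives Δ = (-0.798, -0.091).
Then the next iterate is (x, y)₁ = (0.702, 1.409).

(0.702, 1.409)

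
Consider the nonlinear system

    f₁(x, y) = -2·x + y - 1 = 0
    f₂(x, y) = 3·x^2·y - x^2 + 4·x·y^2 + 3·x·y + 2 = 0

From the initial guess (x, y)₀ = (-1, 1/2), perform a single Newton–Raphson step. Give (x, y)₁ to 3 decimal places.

(-0.077, 0.846)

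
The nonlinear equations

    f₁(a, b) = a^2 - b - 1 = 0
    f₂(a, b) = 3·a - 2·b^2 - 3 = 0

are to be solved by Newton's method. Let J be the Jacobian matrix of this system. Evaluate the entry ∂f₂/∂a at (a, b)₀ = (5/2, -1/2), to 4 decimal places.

3.0000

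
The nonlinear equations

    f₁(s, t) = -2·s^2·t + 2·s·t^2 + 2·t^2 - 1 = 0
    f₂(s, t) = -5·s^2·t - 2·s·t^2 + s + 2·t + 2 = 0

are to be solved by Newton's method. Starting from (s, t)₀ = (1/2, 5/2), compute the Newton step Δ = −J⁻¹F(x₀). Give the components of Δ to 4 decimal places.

At (1/2, 5/2): F = (16.5000, -1.8750).
Jacobian J = [[-4·s·t + 2·t^2, -2·s^2 + 4·s·t + 4·t], [-10·s·t - 2·t^2 + 1, -5·s^2 - 4·s·t + 2]].
At the point, J = [[7.5000, 14.5000], [-24.0000, -4.2500]] (det J = 316.1250).
Solving J·Δ = −F gives Δ = (0.1358, -1.2082).

(0.1358, -1.2082)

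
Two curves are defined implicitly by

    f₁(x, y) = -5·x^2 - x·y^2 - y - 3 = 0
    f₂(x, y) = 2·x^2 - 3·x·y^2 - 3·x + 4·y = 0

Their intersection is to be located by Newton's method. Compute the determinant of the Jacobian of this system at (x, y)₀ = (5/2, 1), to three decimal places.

J = [[-10·x - y^2, -2·x·y - 1], [4·x - 3·y^2 - 3, -6·x·y + 4]].
At the point, J = [[-26.000, -6.000], [4.000, -11.000]].
det J = 310.000.

310.000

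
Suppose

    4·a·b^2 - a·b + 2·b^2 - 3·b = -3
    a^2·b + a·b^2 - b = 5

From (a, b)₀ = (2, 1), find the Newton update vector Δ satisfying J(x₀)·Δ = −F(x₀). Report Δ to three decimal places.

(1.037, -0.741)

At (2, 1): F = (8.000, 0.000).
Jacobian J = [[4·b^2 - b, 8·a·b - a + 4·b - 3], [2·a·b + b^2, a^2 + 2·a·b - 1]].
At the point, J = [[3.000, 15.000], [5.000, 7.000]] (det J = -54.000).
Solving J·Δ = −F gives Δ = (1.037, -0.741).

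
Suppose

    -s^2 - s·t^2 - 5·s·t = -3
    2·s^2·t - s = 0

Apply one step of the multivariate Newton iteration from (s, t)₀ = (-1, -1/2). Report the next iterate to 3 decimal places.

(-0.889, -0.556)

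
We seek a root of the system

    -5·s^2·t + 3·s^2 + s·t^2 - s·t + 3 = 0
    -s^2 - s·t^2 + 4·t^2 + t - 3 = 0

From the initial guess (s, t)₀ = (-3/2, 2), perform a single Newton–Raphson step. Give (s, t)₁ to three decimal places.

(-1.370, 1.190)

At (-3/2, 2): F = (-15.750, 18.750).
Jacobian J = [[-10·s·t + 6·s + t^2 - t, -5·s^2 + 2·s·t - s], [-2·s - t^2, -2·s·t + 8·t + 1]].
At the point, J = [[23.000, -15.750], [-1.000, 23.000]] (det J = 513.250).
Solving J·Δ = −F gives Δ = (0.130, -0.810).
Then the next iterate is (s, t)₁ = (-1.370, 1.190).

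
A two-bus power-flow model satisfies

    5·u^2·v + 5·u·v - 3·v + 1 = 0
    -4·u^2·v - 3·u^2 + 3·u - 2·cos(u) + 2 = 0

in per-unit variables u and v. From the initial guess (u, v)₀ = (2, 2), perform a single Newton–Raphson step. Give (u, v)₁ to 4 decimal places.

At (2, 2): F = (55.0000, -35.167706).
Jacobian J = [[10·u·v + 5·v, 5·u^2 + 5·u - 3], [-8·u·v - 6·u + 2·sin(u) + 3, -4·u^2]].
At the point, J = [[50.0000, 27.0000], [-39.181405, -16.0000]] (det J = 257.897939).
Solving J·Δ = −F gives Δ = (-0.2696, -1.5378).
Then the next iterate is (u, v)₁ = (1.7304, 0.4622).

(1.7304, 0.4622)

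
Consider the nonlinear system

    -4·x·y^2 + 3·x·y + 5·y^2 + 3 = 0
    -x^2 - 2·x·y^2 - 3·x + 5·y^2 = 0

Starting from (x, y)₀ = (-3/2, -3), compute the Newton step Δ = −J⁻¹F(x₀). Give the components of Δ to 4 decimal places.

At (-3/2, -3): F = (115.5000, 74.2500).
Jacobian J = [[-4·y^2 + 3·y, -8·x·y + 3·x + 10·y], [-2·x - 2·y^2 - 3, -4·x·y + 10·y]].
At the point, J = [[-45.0000, -70.5000], [-18.0000, -48.0000]] (det J = 891.0000).
Solving J·Δ = −F gives Δ = (0.3472, 1.4167).

(0.3472, 1.4167)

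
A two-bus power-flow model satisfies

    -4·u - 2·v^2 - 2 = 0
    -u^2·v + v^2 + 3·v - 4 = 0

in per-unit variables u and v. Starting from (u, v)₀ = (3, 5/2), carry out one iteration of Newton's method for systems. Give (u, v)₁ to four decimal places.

(2.3082, 0.1267)

At (3, 5/2): F = (-26.5000, -12.7500).
Jacobian J = [[-4, -4·v], [-2·u·v, -u^2 + 2·v + 3]].
At the point, J = [[-4.0000, -10.0000], [-15.0000, -1.0000]] (det J = -146.0000).
Solving J·Δ = −F gives Δ = (-0.6918, -2.3733).
Then the next iterate is (u, v)₁ = (2.3082, 0.1267).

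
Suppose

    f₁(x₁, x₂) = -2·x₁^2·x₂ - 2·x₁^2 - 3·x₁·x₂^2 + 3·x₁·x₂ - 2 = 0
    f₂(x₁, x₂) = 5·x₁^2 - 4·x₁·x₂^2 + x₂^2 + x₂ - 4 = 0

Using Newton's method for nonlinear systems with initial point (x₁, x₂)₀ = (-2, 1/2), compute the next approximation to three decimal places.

(-2.123, -1.634)

At (-2, 1/2): F = (-15.500, 18.750).
Jacobian J = [[-4·x₁·x₂ - 4·x₁ - 3·x₂^2 + 3·x₂, -2·x₁^2 - 6·x₁·x₂ + 3·x₁], [10·x₁ - 4·x₂^2, -8·x₁·x₂ + 2·x₂ + 1]].
At the point, J = [[12.750, -8.000], [-21.000, 10.000]] (det J = -40.500).
Solving J·Δ = −F gives Δ = (-0.123, -2.134).
Then the next iterate is (x₁, x₂)₁ = (-2.123, -1.634).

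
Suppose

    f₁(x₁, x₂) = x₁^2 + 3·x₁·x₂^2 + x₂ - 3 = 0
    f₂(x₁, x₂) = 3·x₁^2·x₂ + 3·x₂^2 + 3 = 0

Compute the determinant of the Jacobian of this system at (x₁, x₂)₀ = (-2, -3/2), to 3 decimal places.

-333.750

J = [[2·x₁ + 3·x₂^2, 6·x₁·x₂ + 1], [6·x₁·x₂, 3·x₁^2 + 6·x₂]].
At the point, J = [[2.750, 19.000], [18.000, 3.000]].
det J = -333.750.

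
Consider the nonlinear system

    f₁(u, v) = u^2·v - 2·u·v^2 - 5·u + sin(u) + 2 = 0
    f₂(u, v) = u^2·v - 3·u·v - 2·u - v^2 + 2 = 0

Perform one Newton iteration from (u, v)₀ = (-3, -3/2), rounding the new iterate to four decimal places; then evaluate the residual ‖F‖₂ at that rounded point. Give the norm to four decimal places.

At (-3, -3/2): F = (16.858880, -21.2500).
Jacobian J = [[2·u·v - 2·v^2 + cos(u) - 5, u^2 - 4·u·v], [2·u·v - 3·v - 2, u^2 - 3·u - 2·v]].
At the point, J = [[-1.489992, -9.0000], [11.5000, 21.0000]] (det J = 72.210158).
Solving J·Δ = −F gives Δ = (-2.2543, 2.2464).
Then the next iterate is (u, v)₁ = (-5.2543, 0.7464).
Re-evaluating at (-5.2543, 0.7464): F = (55.589066, 44.323279), so ‖F‖₂ = 71.0964.

71.0964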